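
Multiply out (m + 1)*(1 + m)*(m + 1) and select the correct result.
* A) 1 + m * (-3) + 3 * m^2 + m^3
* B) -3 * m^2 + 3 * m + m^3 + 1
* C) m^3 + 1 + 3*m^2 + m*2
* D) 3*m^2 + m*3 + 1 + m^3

Expanding (m + 1)*(1 + m)*(m + 1):
= 3*m^2 + m*3 + 1 + m^3
D) 3*m^2 + m*3 + 1 + m^3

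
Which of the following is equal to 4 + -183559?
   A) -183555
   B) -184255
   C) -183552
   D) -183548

4 + -183559 = -183555
A) -183555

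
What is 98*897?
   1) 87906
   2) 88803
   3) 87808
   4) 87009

98 * 897 = 87906
1) 87906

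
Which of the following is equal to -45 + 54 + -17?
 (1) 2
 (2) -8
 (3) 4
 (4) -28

First: -45 + 54 = 9
Then: 9 + -17 = -8
2) -8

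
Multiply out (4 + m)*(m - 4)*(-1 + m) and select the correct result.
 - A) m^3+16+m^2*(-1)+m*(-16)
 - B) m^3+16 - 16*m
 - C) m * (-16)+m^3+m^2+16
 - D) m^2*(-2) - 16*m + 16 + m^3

Expanding (4 + m)*(m - 4)*(-1 + m):
= m^3+16+m^2*(-1)+m*(-16)
A) m^3+16+m^2*(-1)+m*(-16)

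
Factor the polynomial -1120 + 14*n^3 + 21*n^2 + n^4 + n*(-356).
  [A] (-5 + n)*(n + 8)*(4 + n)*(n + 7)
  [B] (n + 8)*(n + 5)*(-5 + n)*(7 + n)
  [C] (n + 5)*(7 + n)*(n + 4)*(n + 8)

We need to factor -1120 + 14*n^3 + 21*n^2 + n^4 + n*(-356).
The factored form is (-5 + n)*(n + 8)*(4 + n)*(n + 7).
A) (-5 + n)*(n + 8)*(4 + n)*(n + 7)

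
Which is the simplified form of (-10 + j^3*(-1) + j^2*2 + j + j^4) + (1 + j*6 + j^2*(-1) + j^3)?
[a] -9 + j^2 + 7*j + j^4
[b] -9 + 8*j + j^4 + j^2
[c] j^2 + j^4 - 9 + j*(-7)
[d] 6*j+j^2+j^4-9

Adding the polynomials and combining like terms:
(-10 + j^3*(-1) + j^2*2 + j + j^4) + (1 + j*6 + j^2*(-1) + j^3)
= -9 + j^2 + 7*j + j^4
a) -9 + j^2 + 7*j + j^4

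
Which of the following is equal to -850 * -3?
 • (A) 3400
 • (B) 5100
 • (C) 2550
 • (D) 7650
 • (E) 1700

-850 * -3 = 2550
C) 2550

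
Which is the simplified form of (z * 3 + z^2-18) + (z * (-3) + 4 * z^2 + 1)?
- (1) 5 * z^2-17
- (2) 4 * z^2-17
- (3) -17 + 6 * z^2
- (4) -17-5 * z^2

Adding the polynomials and combining like terms:
(z*3 + z^2 - 18) + (z*(-3) + 4*z^2 + 1)
= 5 * z^2-17
1) 5 * z^2-17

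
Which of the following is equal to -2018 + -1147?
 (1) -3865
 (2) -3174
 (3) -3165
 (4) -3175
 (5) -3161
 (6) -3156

-2018 + -1147 = -3165
3) -3165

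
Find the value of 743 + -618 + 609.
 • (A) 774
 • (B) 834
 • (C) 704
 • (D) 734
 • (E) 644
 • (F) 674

First: 743 + -618 = 125
Then: 125 + 609 = 734
D) 734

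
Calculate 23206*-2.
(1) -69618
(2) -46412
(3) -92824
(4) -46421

23206 * -2 = -46412
2) -46412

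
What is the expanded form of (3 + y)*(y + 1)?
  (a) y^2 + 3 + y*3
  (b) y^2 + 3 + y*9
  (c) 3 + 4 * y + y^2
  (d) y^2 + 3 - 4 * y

Expanding (3 + y)*(y + 1):
= 3 + 4 * y + y^2
c) 3 + 4 * y + y^2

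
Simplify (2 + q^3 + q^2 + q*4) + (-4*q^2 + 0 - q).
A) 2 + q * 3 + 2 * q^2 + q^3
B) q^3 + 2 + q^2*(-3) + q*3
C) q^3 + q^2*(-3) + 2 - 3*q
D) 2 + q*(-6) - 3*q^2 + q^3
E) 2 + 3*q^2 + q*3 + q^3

Adding the polynomials and combining like terms:
(2 + q^3 + q^2 + q*4) + (-4*q^2 + 0 - q)
= q^3 + 2 + q^2*(-3) + q*3
B) q^3 + 2 + q^2*(-3) + q*3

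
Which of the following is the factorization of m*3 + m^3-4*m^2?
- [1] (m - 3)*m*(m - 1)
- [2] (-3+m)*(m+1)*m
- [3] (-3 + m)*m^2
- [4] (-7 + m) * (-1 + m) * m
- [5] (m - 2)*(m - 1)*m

We need to factor m*3 + m^3-4*m^2.
The factored form is (m - 3)*m*(m - 1).
1) (m - 3)*m*(m - 1)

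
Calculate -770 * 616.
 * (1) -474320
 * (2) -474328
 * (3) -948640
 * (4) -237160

-770 * 616 = -474320
1) -474320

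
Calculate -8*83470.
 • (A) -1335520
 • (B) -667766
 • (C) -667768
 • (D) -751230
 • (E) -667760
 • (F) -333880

-8 * 83470 = -667760
E) -667760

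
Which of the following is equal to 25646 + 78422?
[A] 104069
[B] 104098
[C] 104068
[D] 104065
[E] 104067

25646 + 78422 = 104068
C) 104068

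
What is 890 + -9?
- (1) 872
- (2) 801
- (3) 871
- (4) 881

890 + -9 = 881
4) 881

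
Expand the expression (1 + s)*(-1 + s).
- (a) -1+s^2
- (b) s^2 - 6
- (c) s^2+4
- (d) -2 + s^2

Expanding (1 + s)*(-1 + s):
= -1+s^2
a) -1+s^2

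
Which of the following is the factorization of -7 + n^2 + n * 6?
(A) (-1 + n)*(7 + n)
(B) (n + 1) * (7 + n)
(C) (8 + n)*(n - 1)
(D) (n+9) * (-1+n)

We need to factor -7 + n^2 + n * 6.
The factored form is (-1 + n)*(7 + n).
A) (-1 + n)*(7 + n)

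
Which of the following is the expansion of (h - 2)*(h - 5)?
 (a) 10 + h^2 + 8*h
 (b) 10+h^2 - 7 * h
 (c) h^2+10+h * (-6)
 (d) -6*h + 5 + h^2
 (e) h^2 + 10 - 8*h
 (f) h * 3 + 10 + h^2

Expanding (h - 2)*(h - 5):
= 10+h^2 - 7 * h
b) 10+h^2 - 7 * h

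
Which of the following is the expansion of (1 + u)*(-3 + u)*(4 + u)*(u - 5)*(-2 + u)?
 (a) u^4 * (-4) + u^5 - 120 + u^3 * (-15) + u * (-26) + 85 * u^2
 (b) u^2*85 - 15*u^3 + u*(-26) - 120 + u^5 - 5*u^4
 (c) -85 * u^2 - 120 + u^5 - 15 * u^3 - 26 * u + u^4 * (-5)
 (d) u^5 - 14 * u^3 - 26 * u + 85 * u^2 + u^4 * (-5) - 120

Expanding (1 + u)*(-3 + u)*(4 + u)*(u - 5)*(-2 + u):
= u^2*85 - 15*u^3 + u*(-26) - 120 + u^5 - 5*u^4
b) u^2*85 - 15*u^3 + u*(-26) - 120 + u^5 - 5*u^4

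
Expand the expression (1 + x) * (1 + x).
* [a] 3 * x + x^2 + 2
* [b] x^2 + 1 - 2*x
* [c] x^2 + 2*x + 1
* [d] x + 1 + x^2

Expanding (1 + x) * (1 + x):
= x^2 + 2*x + 1
c) x^2 + 2*x + 1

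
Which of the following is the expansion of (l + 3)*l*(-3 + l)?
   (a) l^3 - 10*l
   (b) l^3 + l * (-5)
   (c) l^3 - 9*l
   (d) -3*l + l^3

Expanding (l + 3)*l*(-3 + l):
= l^3 - 9*l
c) l^3 - 9*l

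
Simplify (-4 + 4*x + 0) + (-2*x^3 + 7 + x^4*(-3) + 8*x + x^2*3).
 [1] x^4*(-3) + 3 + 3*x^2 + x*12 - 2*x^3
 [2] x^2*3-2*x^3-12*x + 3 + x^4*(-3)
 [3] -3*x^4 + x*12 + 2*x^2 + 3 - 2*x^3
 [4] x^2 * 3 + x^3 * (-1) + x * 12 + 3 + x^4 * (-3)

Adding the polynomials and combining like terms:
(-4 + 4*x + 0) + (-2*x^3 + 7 + x^4*(-3) + 8*x + x^2*3)
= x^4*(-3) + 3 + 3*x^2 + x*12 - 2*x^3
1) x^4*(-3) + 3 + 3*x^2 + x*12 - 2*x^3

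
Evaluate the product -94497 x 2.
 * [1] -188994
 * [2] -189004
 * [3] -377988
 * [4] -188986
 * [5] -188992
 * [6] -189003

-94497 * 2 = -188994
1) -188994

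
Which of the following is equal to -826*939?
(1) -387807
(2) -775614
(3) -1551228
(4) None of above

-826 * 939 = -775614
2) -775614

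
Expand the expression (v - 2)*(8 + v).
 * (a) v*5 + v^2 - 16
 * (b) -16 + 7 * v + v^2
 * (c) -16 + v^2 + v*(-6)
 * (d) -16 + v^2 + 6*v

Expanding (v - 2)*(8 + v):
= -16 + v^2 + 6*v
d) -16 + v^2 + 6*v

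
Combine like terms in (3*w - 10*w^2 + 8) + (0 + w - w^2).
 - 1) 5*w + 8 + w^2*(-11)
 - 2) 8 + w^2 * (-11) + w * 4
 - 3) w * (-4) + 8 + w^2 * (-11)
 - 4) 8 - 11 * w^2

Adding the polynomials and combining like terms:
(3*w - 10*w^2 + 8) + (0 + w - w^2)
= 8 + w^2 * (-11) + w * 4
2) 8 + w^2 * (-11) + w * 4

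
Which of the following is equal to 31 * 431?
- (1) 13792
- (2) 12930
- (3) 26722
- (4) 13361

31 * 431 = 13361
4) 13361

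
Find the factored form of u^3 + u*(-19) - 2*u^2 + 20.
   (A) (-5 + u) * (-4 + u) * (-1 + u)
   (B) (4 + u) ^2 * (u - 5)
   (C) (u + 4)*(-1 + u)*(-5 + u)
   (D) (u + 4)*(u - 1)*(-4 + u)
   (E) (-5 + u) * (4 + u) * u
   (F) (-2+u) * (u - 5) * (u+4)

We need to factor u^3 + u*(-19) - 2*u^2 + 20.
The factored form is (u + 4)*(-1 + u)*(-5 + u).
C) (u + 4)*(-1 + u)*(-5 + u)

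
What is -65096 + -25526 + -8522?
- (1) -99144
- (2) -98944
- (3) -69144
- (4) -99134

First: -65096 + -25526 = -90622
Then: -90622 + -8522 = -99144
1) -99144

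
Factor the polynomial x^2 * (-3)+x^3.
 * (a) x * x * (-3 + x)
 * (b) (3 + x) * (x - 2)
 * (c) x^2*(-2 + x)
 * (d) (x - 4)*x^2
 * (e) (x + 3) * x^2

We need to factor x^2 * (-3)+x^3.
The factored form is x * x * (-3 + x).
a) x * x * (-3 + x)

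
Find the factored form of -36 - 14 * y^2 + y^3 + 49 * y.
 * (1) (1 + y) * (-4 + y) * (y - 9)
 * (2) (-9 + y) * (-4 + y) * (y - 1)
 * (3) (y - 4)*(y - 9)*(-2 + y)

We need to factor -36 - 14 * y^2 + y^3 + 49 * y.
The factored form is (-9 + y) * (-4 + y) * (y - 1).
2) (-9 + y) * (-4 + y) * (y - 1)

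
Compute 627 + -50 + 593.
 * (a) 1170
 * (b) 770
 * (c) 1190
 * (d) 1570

First: 627 + -50 = 577
Then: 577 + 593 = 1170
a) 1170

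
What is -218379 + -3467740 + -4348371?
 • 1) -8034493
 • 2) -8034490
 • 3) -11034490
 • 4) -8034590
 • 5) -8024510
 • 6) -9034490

First: -218379 + -3467740 = -3686119
Then: -3686119 + -4348371 = -8034490
2) -8034490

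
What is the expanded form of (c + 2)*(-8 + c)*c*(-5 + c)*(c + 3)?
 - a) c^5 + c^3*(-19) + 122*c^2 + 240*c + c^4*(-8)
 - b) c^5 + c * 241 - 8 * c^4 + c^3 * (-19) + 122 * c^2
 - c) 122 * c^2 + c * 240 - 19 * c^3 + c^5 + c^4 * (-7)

Expanding (c + 2)*(-8 + c)*c*(-5 + c)*(c + 3):
= c^5 + c^3*(-19) + 122*c^2 + 240*c + c^4*(-8)
a) c^5 + c^3*(-19) + 122*c^2 + 240*c + c^4*(-8)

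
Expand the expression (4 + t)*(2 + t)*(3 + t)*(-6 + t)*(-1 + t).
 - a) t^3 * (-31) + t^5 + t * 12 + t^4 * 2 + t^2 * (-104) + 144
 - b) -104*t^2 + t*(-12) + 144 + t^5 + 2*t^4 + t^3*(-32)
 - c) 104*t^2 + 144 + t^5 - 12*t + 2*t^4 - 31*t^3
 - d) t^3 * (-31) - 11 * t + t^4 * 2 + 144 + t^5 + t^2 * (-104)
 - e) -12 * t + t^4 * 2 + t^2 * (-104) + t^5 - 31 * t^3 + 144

Expanding (4 + t)*(2 + t)*(3 + t)*(-6 + t)*(-1 + t):
= -12 * t + t^4 * 2 + t^2 * (-104) + t^5 - 31 * t^3 + 144
e) -12 * t + t^4 * 2 + t^2 * (-104) + t^5 - 31 * t^3 + 144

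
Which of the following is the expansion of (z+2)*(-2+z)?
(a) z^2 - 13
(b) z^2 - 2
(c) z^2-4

Expanding (z+2)*(-2+z):
= z^2-4
c) z^2-4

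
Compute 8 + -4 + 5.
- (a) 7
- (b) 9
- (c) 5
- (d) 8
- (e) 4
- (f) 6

First: 8 + -4 = 4
Then: 4 + 5 = 9
b) 9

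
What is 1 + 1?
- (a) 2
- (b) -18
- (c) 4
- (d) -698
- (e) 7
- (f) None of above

1 + 1 = 2
a) 2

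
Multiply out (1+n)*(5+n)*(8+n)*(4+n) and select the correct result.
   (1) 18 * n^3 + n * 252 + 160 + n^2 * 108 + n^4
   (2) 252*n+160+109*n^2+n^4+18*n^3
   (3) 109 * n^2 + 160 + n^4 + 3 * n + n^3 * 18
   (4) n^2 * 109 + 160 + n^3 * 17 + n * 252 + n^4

Expanding (1+n)*(5+n)*(8+n)*(4+n):
= 252*n+160+109*n^2+n^4+18*n^3
2) 252*n+160+109*n^2+n^4+18*n^3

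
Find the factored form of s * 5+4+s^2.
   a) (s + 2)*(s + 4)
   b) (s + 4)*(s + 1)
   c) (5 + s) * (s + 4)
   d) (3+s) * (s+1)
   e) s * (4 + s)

We need to factor s * 5+4+s^2.
The factored form is (s + 4)*(s + 1).
b) (s + 4)*(s + 1)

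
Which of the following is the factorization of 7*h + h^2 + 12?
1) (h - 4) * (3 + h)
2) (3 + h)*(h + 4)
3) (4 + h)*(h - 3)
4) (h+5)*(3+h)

We need to factor 7*h + h^2 + 12.
The factored form is (3 + h)*(h + 4).
2) (3 + h)*(h + 4)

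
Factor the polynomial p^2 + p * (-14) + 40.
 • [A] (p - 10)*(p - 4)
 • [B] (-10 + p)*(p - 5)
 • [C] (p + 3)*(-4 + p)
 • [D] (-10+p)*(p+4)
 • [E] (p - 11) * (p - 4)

We need to factor p^2 + p * (-14) + 40.
The factored form is (p - 10)*(p - 4).
A) (p - 10)*(p - 4)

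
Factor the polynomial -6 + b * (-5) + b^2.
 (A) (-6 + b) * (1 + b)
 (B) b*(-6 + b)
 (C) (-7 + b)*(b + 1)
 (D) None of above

We need to factor -6 + b * (-5) + b^2.
The factored form is (-6 + b) * (1 + b).
A) (-6 + b) * (1 + b)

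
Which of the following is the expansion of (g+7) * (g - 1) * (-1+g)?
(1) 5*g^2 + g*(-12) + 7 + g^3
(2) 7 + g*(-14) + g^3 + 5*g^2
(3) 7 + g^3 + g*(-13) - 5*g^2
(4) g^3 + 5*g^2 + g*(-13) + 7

Expanding (g+7) * (g - 1) * (-1+g):
= g^3 + 5*g^2 + g*(-13) + 7
4) g^3 + 5*g^2 + g*(-13) + 7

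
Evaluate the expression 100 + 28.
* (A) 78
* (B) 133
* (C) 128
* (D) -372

100 + 28 = 128
C) 128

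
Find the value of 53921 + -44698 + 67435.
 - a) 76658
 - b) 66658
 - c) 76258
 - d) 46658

First: 53921 + -44698 = 9223
Then: 9223 + 67435 = 76658
a) 76658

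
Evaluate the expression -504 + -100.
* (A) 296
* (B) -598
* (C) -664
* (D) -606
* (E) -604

-504 + -100 = -604
E) -604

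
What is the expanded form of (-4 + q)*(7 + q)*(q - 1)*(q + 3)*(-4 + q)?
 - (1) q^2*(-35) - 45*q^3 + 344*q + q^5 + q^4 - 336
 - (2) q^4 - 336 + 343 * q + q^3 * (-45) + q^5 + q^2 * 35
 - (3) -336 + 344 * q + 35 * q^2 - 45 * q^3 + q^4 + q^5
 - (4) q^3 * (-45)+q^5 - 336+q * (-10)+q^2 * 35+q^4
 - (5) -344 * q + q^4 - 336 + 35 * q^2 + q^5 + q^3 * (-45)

Expanding (-4 + q)*(7 + q)*(q - 1)*(q + 3)*(-4 + q):
= -336 + 344 * q + 35 * q^2 - 45 * q^3 + q^4 + q^5
3) -336 + 344 * q + 35 * q^2 - 45 * q^3 + q^4 + q^5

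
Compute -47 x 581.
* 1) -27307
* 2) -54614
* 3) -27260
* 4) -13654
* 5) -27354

-47 * 581 = -27307
1) -27307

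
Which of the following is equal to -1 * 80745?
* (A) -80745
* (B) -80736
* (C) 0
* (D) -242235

-1 * 80745 = -80745
A) -80745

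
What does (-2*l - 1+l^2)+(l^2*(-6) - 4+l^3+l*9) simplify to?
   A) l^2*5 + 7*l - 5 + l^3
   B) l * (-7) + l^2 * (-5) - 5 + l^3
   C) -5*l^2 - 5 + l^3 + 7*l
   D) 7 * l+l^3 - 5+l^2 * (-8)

Adding the polynomials and combining like terms:
(-2*l - 1 + l^2) + (l^2*(-6) - 4 + l^3 + l*9)
= -5*l^2 - 5 + l^3 + 7*l
C) -5*l^2 - 5 + l^3 + 7*l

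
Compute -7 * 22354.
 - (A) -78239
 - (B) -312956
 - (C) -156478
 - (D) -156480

-7 * 22354 = -156478
C) -156478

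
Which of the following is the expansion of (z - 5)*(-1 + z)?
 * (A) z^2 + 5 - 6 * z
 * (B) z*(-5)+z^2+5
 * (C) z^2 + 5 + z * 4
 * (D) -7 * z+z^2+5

Expanding (z - 5)*(-1 + z):
= z^2 + 5 - 6 * z
A) z^2 + 5 - 6 * z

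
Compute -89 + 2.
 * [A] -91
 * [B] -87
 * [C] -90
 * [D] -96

-89 + 2 = -87
B) -87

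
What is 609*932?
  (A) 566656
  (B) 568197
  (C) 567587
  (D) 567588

609 * 932 = 567588
D) 567588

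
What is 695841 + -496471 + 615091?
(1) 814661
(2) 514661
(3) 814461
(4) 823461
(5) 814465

First: 695841 + -496471 = 199370
Then: 199370 + 615091 = 814461
3) 814461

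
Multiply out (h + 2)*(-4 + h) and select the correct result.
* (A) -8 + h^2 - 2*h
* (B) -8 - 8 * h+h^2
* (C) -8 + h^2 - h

Expanding (h + 2)*(-4 + h):
= -8 + h^2 - 2*h
A) -8 + h^2 - 2*h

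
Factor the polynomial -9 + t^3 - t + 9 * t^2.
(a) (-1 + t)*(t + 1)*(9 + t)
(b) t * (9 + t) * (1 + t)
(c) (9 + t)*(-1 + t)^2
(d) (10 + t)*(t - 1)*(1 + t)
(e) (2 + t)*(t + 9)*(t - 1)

We need to factor -9 + t^3 - t + 9 * t^2.
The factored form is (-1 + t)*(t + 1)*(9 + t).
a) (-1 + t)*(t + 1)*(9 + t)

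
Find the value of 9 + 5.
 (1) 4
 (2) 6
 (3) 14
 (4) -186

9 + 5 = 14
3) 14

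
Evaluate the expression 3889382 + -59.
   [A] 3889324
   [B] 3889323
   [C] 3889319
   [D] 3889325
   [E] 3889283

3889382 + -59 = 3889323
B) 3889323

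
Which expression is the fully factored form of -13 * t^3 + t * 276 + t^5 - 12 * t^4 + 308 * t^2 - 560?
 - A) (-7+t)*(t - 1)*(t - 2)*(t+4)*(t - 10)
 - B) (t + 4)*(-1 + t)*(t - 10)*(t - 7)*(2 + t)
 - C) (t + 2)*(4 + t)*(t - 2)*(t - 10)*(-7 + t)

We need to factor -13 * t^3 + t * 276 + t^5 - 12 * t^4 + 308 * t^2 - 560.
The factored form is (t + 4)*(-1 + t)*(t - 10)*(t - 7)*(2 + t).
B) (t + 4)*(-1 + t)*(t - 10)*(t - 7)*(2 + t)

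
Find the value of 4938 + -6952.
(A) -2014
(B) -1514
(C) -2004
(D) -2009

4938 + -6952 = -2014
A) -2014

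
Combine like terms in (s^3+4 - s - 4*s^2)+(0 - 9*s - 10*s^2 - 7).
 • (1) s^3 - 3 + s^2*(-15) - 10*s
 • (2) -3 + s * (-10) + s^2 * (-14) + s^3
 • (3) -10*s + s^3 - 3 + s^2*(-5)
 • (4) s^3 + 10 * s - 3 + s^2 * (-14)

Adding the polynomials and combining like terms:
(s^3 + 4 - s - 4*s^2) + (0 - 9*s - 10*s^2 - 7)
= -3 + s * (-10) + s^2 * (-14) + s^3
2) -3 + s * (-10) + s^2 * (-14) + s^3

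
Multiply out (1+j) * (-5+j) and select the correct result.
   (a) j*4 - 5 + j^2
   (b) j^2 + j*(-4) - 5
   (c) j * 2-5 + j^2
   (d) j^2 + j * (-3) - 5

Expanding (1+j) * (-5+j):
= j^2 + j*(-4) - 5
b) j^2 + j*(-4) - 5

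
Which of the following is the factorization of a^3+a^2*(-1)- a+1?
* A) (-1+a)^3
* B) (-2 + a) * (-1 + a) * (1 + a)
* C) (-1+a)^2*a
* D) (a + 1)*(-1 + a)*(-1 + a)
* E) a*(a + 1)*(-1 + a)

We need to factor a^3+a^2*(-1)- a+1.
The factored form is (a + 1)*(-1 + a)*(-1 + a).
D) (a + 1)*(-1 + a)*(-1 + a)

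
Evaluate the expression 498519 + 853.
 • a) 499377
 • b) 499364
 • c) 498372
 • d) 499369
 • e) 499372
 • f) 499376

498519 + 853 = 499372
e) 499372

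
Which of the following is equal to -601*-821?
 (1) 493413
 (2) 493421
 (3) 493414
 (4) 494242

-601 * -821 = 493421
2) 493421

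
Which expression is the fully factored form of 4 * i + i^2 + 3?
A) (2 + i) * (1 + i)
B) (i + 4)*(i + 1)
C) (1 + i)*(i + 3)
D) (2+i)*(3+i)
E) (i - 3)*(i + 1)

We need to factor 4 * i + i^2 + 3.
The factored form is (1 + i)*(i + 3).
C) (1 + i)*(i + 3)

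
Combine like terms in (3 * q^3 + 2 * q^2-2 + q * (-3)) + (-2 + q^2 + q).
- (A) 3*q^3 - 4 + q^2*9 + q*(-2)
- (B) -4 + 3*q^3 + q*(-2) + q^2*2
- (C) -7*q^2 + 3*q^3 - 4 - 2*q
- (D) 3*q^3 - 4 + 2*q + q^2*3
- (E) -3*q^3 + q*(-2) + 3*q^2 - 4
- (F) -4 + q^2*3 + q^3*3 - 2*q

Adding the polynomials and combining like terms:
(3*q^3 + 2*q^2 - 2 + q*(-3)) + (-2 + q^2 + q)
= -4 + q^2*3 + q^3*3 - 2*q
F) -4 + q^2*3 + q^3*3 - 2*q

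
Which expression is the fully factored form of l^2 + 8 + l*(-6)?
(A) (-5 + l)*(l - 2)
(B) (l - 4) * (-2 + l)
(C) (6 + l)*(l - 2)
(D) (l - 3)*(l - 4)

We need to factor l^2 + 8 + l*(-6).
The factored form is (l - 4) * (-2 + l).
B) (l - 4) * (-2 + l)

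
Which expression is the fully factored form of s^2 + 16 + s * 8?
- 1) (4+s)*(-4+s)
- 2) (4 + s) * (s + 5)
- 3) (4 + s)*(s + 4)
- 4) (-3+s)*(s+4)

We need to factor s^2 + 16 + s * 8.
The factored form is (4 + s)*(s + 4).
3) (4 + s)*(s + 4)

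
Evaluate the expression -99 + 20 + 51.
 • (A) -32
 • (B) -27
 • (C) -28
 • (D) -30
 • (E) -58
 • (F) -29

First: -99 + 20 = -79
Then: -79 + 51 = -28
C) -28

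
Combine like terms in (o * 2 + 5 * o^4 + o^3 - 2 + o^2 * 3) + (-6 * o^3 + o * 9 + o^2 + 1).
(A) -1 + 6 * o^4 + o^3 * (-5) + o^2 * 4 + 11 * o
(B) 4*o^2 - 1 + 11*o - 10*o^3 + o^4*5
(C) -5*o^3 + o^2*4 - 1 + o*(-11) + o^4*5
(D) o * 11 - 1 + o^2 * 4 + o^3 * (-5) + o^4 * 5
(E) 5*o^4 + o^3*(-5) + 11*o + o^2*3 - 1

Adding the polynomials and combining like terms:
(o*2 + 5*o^4 + o^3 - 2 + o^2*3) + (-6*o^3 + o*9 + o^2 + 1)
= o * 11 - 1 + o^2 * 4 + o^3 * (-5) + o^4 * 5
D) o * 11 - 1 + o^2 * 4 + o^3 * (-5) + o^4 * 5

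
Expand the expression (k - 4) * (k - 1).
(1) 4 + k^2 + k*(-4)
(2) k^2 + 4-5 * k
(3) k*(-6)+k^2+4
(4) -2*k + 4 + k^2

Expanding (k - 4) * (k - 1):
= k^2 + 4-5 * k
2) k^2 + 4-5 * k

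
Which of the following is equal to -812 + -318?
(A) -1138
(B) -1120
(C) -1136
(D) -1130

-812 + -318 = -1130
D) -1130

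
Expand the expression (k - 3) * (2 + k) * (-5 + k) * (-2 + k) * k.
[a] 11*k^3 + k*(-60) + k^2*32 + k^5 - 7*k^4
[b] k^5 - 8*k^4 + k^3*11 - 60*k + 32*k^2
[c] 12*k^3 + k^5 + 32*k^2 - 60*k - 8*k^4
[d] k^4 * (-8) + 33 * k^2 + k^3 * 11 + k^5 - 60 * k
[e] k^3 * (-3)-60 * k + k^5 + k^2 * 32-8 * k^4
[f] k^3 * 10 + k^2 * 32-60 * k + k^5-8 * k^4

Expanding (k - 3) * (2 + k) * (-5 + k) * (-2 + k) * k:
= k^5 - 8*k^4 + k^3*11 - 60*k + 32*k^2
b) k^5 - 8*k^4 + k^3*11 - 60*k + 32*k^2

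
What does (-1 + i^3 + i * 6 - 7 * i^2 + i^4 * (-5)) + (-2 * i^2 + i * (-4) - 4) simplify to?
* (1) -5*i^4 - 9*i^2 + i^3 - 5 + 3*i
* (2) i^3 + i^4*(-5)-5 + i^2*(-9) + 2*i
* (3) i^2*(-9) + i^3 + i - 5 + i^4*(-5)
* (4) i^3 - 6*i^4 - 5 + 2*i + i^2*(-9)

Adding the polynomials and combining like terms:
(-1 + i^3 + i*6 - 7*i^2 + i^4*(-5)) + (-2*i^2 + i*(-4) - 4)
= i^3 + i^4*(-5)-5 + i^2*(-9) + 2*i
2) i^3 + i^4*(-5)-5 + i^2*(-9) + 2*i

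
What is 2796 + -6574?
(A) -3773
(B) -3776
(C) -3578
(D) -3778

2796 + -6574 = -3778
D) -3778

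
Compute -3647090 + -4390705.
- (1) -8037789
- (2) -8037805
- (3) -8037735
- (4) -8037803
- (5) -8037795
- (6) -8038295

-3647090 + -4390705 = -8037795
5) -8037795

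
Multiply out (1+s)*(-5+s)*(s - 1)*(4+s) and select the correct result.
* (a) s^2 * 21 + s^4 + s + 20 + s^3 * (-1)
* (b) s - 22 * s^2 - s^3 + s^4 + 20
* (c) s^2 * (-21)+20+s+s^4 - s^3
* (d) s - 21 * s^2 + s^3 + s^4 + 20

Expanding (1+s)*(-5+s)*(s - 1)*(4+s):
= s^2 * (-21)+20+s+s^4 - s^3
c) s^2 * (-21)+20+s+s^4 - s^3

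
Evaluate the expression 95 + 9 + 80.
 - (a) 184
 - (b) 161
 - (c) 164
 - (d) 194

First: 95 + 9 = 104
Then: 104 + 80 = 184
a) 184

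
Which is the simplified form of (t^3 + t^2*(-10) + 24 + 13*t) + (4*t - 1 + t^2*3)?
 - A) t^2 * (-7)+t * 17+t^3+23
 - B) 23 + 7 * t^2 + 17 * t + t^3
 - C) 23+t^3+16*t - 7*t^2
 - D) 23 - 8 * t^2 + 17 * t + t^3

Adding the polynomials and combining like terms:
(t^3 + t^2*(-10) + 24 + 13*t) + (4*t - 1 + t^2*3)
= t^2 * (-7)+t * 17+t^3+23
A) t^2 * (-7)+t * 17+t^3+23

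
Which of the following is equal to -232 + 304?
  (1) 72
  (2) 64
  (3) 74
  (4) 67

-232 + 304 = 72
1) 72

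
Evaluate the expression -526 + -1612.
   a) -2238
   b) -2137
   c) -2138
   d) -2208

-526 + -1612 = -2138
c) -2138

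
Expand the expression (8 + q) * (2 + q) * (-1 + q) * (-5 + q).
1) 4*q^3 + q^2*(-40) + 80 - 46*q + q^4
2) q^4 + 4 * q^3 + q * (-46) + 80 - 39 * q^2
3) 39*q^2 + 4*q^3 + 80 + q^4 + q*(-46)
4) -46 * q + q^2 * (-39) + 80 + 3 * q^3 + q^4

Expanding (8 + q) * (2 + q) * (-1 + q) * (-5 + q):
= q^4 + 4 * q^3 + q * (-46) + 80 - 39 * q^2
2) q^4 + 4 * q^3 + q * (-46) + 80 - 39 * q^2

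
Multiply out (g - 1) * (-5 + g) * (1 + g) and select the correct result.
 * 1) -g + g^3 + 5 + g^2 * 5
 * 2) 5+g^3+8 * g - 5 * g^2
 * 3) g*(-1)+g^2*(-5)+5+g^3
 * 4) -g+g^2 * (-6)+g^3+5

Expanding (g - 1) * (-5 + g) * (1 + g):
= g*(-1)+g^2*(-5)+5+g^3
3) g*(-1)+g^2*(-5)+5+g^3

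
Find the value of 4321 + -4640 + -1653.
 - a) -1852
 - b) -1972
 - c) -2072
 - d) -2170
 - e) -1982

First: 4321 + -4640 = -319
Then: -319 + -1653 = -1972
b) -1972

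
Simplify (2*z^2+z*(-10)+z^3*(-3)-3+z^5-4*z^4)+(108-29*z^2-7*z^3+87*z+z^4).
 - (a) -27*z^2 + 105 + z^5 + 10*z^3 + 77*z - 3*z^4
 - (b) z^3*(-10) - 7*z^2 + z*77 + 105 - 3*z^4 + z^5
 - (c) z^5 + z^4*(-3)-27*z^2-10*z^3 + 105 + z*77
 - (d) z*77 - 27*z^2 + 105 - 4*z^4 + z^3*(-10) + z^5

Adding the polynomials and combining like terms:
(2*z^2 + z*(-10) + z^3*(-3) - 3 + z^5 - 4*z^4) + (108 - 29*z^2 - 7*z^3 + 87*z + z^4)
= z^5 + z^4*(-3)-27*z^2-10*z^3 + 105 + z*77
c) z^5 + z^4*(-3)-27*z^2-10*z^3 + 105 + z*77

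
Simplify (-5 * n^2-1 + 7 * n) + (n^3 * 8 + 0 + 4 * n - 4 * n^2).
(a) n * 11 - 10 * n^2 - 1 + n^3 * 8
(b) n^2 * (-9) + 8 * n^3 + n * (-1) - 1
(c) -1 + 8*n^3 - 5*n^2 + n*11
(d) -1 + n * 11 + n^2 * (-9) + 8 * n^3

Adding the polynomials and combining like terms:
(-5*n^2 - 1 + 7*n) + (n^3*8 + 0 + 4*n - 4*n^2)
= -1 + n * 11 + n^2 * (-9) + 8 * n^3
d) -1 + n * 11 + n^2 * (-9) + 8 * n^3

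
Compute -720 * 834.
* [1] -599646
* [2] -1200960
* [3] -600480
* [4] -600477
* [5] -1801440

-720 * 834 = -600480
3) -600480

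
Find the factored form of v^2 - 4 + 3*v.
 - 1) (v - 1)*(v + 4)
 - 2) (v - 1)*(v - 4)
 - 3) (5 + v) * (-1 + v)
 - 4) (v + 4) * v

We need to factor v^2 - 4 + 3*v.
The factored form is (v - 1)*(v + 4).
1) (v - 1)*(v + 4)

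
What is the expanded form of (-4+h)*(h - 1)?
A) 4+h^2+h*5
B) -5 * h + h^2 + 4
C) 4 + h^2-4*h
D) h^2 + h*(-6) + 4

Expanding (-4+h)*(h - 1):
= -5 * h + h^2 + 4
B) -5 * h + h^2 + 4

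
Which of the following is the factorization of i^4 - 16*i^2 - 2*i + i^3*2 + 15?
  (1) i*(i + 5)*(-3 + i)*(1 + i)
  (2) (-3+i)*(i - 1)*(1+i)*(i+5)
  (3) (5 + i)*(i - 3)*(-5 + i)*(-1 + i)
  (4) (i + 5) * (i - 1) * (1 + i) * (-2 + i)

We need to factor i^4 - 16*i^2 - 2*i + i^3*2 + 15.
The factored form is (-3+i)*(i - 1)*(1+i)*(i+5).
2) (-3+i)*(i - 1)*(1+i)*(i+5)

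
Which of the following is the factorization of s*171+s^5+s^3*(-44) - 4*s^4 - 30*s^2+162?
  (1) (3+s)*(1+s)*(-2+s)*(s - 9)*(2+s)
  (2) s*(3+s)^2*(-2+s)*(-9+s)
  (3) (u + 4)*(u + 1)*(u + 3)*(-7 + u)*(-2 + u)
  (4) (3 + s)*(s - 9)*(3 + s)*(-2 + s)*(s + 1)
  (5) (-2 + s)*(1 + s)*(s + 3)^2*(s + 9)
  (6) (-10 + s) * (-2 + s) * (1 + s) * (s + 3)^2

We need to factor s*171+s^5+s^3*(-44) - 4*s^4 - 30*s^2+162.
The factored form is (3 + s)*(s - 9)*(3 + s)*(-2 + s)*(s + 1).
4) (3 + s)*(s - 9)*(3 + s)*(-2 + s)*(s + 1)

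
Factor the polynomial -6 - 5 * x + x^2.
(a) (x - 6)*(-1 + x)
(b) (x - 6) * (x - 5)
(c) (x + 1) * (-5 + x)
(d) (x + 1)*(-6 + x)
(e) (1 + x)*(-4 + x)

We need to factor -6 - 5 * x + x^2.
The factored form is (x + 1)*(-6 + x).
d) (x + 1)*(-6 + x)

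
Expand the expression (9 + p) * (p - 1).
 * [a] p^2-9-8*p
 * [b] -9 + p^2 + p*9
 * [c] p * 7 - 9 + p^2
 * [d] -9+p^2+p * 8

Expanding (9 + p) * (p - 1):
= -9+p^2+p * 8
d) -9+p^2+p * 8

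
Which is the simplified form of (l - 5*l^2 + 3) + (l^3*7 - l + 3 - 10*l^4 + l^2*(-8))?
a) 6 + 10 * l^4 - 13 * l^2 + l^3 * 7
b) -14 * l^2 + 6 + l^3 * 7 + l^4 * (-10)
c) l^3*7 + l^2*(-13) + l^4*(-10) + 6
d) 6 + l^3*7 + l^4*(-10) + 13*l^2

Adding the polynomials and combining like terms:
(l - 5*l^2 + 3) + (l^3*7 - l + 3 - 10*l^4 + l^2*(-8))
= l^3*7 + l^2*(-13) + l^4*(-10) + 6
c) l^3*7 + l^2*(-13) + l^4*(-10) + 6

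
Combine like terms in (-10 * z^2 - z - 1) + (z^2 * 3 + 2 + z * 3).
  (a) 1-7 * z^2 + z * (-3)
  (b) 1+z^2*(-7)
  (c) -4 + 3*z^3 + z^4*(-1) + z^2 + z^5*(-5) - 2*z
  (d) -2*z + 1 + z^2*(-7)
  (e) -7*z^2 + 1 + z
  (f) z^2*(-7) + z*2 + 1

Adding the polynomials and combining like terms:
(-10*z^2 - z - 1) + (z^2*3 + 2 + z*3)
= z^2*(-7) + z*2 + 1
f) z^2*(-7) + z*2 + 1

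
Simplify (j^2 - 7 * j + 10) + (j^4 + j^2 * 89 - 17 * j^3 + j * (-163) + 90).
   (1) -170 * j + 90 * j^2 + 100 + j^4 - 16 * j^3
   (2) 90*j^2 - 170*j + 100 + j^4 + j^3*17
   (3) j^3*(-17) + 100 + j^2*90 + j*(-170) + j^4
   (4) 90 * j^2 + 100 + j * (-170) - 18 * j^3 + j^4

Adding the polynomials and combining like terms:
(j^2 - 7*j + 10) + (j^4 + j^2*89 - 17*j^3 + j*(-163) + 90)
= j^3*(-17) + 100 + j^2*90 + j*(-170) + j^4
3) j^3*(-17) + 100 + j^2*90 + j*(-170) + j^4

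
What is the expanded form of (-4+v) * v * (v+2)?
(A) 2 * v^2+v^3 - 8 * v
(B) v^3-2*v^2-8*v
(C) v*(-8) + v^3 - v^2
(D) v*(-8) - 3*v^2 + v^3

Expanding (-4+v) * v * (v+2):
= v^3-2*v^2-8*v
B) v^3-2*v^2-8*v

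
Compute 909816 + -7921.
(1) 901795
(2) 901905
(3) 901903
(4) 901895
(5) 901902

909816 + -7921 = 901895
4) 901895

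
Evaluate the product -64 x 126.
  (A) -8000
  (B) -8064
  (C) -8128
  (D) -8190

-64 * 126 = -8064
B) -8064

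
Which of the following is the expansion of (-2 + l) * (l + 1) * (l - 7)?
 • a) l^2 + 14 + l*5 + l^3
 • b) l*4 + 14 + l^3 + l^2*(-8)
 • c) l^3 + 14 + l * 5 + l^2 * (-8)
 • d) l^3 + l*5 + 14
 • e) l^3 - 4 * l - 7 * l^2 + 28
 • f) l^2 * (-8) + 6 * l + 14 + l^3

Expanding (-2 + l) * (l + 1) * (l - 7):
= l^3 + 14 + l * 5 + l^2 * (-8)
c) l^3 + 14 + l * 5 + l^2 * (-8)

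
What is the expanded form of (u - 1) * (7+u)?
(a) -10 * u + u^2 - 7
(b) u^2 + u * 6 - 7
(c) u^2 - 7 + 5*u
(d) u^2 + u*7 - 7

Expanding (u - 1) * (7+u):
= u^2 + u * 6 - 7
b) u^2 + u * 6 - 7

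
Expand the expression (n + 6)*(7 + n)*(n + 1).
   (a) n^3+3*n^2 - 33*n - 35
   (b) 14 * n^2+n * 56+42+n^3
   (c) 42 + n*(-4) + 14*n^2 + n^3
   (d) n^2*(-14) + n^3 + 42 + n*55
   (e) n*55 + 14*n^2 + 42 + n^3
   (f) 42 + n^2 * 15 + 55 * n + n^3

Expanding (n + 6)*(7 + n)*(n + 1):
= n*55 + 14*n^2 + 42 + n^3
e) n*55 + 14*n^2 + 42 + n^3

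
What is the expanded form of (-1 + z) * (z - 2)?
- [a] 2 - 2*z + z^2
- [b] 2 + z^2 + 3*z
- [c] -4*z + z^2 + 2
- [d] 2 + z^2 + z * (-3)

Expanding (-1 + z) * (z - 2):
= 2 + z^2 + z * (-3)
d) 2 + z^2 + z * (-3)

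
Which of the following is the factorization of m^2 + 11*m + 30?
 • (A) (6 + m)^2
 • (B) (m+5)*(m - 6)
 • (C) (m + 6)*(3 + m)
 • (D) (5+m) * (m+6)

We need to factor m^2 + 11*m + 30.
The factored form is (5+m) * (m+6).
D) (5+m) * (m+6)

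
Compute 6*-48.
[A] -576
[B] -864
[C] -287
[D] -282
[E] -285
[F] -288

6 * -48 = -288
F) -288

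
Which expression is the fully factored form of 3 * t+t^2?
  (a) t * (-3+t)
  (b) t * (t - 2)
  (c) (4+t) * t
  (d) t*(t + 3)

We need to factor 3 * t+t^2.
The factored form is t*(t + 3).
d) t*(t + 3)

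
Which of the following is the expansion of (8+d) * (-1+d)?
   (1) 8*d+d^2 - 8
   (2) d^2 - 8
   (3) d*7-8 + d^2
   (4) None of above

Expanding (8+d) * (-1+d):
= d*7-8 + d^2
3) d*7-8 + d^2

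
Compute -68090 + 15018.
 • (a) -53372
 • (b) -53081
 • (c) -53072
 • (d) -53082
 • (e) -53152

-68090 + 15018 = -53072
c) -53072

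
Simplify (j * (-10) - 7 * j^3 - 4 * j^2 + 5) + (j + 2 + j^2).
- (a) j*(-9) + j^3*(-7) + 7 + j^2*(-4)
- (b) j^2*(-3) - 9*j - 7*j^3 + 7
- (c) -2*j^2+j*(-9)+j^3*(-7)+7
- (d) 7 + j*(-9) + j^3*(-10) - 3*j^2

Adding the polynomials and combining like terms:
(j*(-10) - 7*j^3 - 4*j^2 + 5) + (j + 2 + j^2)
= j^2*(-3) - 9*j - 7*j^3 + 7
b) j^2*(-3) - 9*j - 7*j^3 + 7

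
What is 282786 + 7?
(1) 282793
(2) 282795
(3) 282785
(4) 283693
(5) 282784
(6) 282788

282786 + 7 = 282793
1) 282793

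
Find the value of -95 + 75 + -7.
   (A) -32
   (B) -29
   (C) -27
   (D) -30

First: -95 + 75 = -20
Then: -20 + -7 = -27
C) -27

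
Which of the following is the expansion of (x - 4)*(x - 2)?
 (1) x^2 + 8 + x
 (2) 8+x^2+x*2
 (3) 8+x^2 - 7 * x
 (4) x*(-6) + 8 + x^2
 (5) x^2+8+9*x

Expanding (x - 4)*(x - 2):
= x*(-6) + 8 + x^2
4) x*(-6) + 8 + x^2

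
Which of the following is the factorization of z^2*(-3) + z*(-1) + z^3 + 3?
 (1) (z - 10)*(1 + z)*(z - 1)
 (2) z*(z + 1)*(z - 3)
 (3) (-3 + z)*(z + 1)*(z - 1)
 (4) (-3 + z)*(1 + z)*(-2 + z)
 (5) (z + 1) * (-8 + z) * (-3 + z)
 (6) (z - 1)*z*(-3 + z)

We need to factor z^2*(-3) + z*(-1) + z^3 + 3.
The factored form is (-3 + z)*(z + 1)*(z - 1).
3) (-3 + z)*(z + 1)*(z - 1)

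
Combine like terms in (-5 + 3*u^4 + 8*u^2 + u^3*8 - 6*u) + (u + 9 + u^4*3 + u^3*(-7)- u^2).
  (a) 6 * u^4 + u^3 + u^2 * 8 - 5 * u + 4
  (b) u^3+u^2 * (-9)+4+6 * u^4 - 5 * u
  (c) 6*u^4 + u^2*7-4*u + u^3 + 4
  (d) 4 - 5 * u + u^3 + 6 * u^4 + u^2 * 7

Adding the polynomials and combining like terms:
(-5 + 3*u^4 + 8*u^2 + u^3*8 - 6*u) + (u + 9 + u^4*3 + u^3*(-7) - u^2)
= 4 - 5 * u + u^3 + 6 * u^4 + u^2 * 7
d) 4 - 5 * u + u^3 + 6 * u^4 + u^2 * 7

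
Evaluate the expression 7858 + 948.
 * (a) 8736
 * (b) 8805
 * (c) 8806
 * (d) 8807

7858 + 948 = 8806
c) 8806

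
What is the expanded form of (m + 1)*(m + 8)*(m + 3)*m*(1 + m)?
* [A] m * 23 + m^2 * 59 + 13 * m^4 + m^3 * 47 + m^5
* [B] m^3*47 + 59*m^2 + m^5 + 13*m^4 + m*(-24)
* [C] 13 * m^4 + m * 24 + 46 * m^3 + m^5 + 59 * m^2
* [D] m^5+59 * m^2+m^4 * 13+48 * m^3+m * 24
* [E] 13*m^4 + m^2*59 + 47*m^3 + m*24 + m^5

Expanding (m + 1)*(m + 8)*(m + 3)*m*(1 + m):
= 13*m^4 + m^2*59 + 47*m^3 + m*24 + m^5
E) 13*m^4 + m^2*59 + 47*m^3 + m*24 + m^5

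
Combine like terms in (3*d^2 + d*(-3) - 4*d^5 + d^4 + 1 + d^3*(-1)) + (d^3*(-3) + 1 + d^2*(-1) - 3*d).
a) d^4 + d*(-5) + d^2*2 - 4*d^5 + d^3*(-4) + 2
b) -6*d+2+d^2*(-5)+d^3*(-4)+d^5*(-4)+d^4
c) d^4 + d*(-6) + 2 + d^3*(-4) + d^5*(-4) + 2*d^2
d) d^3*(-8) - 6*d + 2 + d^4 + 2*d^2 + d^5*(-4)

Adding the polynomials and combining like terms:
(3*d^2 + d*(-3) - 4*d^5 + d^4 + 1 + d^3*(-1)) + (d^3*(-3) + 1 + d^2*(-1) - 3*d)
= d^4 + d*(-6) + 2 + d^3*(-4) + d^5*(-4) + 2*d^2
c) d^4 + d*(-6) + 2 + d^3*(-4) + d^5*(-4) + 2*d^2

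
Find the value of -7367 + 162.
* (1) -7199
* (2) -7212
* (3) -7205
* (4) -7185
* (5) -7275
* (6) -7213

-7367 + 162 = -7205
3) -7205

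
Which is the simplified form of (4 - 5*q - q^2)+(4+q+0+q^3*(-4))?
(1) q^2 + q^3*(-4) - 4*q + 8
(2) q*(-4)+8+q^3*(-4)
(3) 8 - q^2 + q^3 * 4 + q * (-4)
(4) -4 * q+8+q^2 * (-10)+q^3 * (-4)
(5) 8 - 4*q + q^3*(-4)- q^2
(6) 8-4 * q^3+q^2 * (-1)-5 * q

Adding the polynomials and combining like terms:
(4 - 5*q - q^2) + (4 + q + 0 + q^3*(-4))
= 8 - 4*q + q^3*(-4)- q^2
5) 8 - 4*q + q^3*(-4)- q^2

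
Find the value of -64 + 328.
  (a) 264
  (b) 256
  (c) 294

-64 + 328 = 264
a) 264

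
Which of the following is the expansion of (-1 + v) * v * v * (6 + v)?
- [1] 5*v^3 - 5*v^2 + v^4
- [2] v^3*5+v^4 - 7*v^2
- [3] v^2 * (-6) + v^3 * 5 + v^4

Expanding (-1 + v) * v * v * (6 + v):
= v^2 * (-6) + v^3 * 5 + v^4
3) v^2 * (-6) + v^3 * 5 + v^4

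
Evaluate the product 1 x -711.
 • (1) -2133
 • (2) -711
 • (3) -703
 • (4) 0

1 * -711 = -711
2) -711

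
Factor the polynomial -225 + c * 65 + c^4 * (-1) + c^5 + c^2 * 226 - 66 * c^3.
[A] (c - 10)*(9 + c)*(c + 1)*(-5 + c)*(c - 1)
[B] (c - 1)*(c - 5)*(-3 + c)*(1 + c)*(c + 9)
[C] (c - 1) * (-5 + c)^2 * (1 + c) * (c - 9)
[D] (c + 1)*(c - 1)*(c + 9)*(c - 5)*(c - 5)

We need to factor -225 + c * 65 + c^4 * (-1) + c^5 + c^2 * 226 - 66 * c^3.
The factored form is (c + 1)*(c - 1)*(c + 9)*(c - 5)*(c - 5).
D) (c + 1)*(c - 1)*(c + 9)*(c - 5)*(c - 5)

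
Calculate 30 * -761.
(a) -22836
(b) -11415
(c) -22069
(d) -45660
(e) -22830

30 * -761 = -22830
e) -22830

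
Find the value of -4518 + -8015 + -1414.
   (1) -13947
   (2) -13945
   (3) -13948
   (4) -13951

First: -4518 + -8015 = -12533
Then: -12533 + -1414 = -13947
1) -13947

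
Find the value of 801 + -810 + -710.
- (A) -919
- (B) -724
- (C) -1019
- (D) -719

First: 801 + -810 = -9
Then: -9 + -710 = -719
D) -719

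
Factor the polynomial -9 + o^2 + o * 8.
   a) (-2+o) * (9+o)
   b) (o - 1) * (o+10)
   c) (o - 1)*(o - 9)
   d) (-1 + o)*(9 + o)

We need to factor -9 + o^2 + o * 8.
The factored form is (-1 + o)*(9 + o).
d) (-1 + o)*(9 + o)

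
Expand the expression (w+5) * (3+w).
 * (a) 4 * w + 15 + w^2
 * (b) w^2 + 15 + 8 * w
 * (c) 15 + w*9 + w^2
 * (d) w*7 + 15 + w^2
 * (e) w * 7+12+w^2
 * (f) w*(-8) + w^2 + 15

Expanding (w+5) * (3+w):
= w^2 + 15 + 8 * w
b) w^2 + 15 + 8 * w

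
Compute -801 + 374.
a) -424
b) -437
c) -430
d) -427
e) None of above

-801 + 374 = -427
d) -427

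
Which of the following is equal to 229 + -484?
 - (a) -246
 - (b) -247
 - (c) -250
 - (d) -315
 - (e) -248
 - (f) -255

229 + -484 = -255
f) -255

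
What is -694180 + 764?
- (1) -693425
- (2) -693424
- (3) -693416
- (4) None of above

-694180 + 764 = -693416
3) -693416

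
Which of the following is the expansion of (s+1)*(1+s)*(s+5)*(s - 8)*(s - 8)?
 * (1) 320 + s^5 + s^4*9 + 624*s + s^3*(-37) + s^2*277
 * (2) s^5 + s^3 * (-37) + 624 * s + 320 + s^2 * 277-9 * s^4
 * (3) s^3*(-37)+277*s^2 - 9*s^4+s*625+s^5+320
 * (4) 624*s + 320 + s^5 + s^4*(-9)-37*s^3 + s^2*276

Expanding (s+1)*(1+s)*(s+5)*(s - 8)*(s - 8):
= s^5 + s^3 * (-37) + 624 * s + 320 + s^2 * 277-9 * s^4
2) s^5 + s^3 * (-37) + 624 * s + 320 + s^2 * 277-9 * s^4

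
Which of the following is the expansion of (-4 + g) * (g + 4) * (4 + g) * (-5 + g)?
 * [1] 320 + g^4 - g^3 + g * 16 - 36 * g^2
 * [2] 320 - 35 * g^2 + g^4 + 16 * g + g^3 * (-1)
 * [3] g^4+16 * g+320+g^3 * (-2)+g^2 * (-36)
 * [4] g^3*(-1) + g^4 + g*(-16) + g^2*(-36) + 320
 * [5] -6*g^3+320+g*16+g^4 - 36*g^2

Expanding (-4 + g) * (g + 4) * (4 + g) * (-5 + g):
= 320 + g^4 - g^3 + g * 16 - 36 * g^2
1) 320 + g^4 - g^3 + g * 16 - 36 * g^2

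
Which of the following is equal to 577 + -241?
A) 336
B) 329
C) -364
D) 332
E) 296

577 + -241 = 336
A) 336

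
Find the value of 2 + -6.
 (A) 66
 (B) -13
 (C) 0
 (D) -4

2 + -6 = -4
D) -4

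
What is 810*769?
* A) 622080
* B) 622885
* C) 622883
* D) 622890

810 * 769 = 622890
D) 622890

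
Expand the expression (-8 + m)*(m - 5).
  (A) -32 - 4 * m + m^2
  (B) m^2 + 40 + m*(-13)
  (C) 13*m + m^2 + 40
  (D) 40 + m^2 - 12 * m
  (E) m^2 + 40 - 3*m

Expanding (-8 + m)*(m - 5):
= m^2 + 40 + m*(-13)
B) m^2 + 40 + m*(-13)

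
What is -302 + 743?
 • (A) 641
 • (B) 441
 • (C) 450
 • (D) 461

-302 + 743 = 441
B) 441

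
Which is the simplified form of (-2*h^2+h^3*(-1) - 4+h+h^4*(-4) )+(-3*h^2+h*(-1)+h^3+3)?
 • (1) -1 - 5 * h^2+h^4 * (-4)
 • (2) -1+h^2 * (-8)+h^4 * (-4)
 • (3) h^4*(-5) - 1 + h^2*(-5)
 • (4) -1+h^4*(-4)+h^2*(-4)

Adding the polynomials and combining like terms:
(-2*h^2 + h^3*(-1) - 4 + h + h^4*(-4)) + (-3*h^2 + h*(-1) + h^3 + 3)
= -1 - 5 * h^2+h^4 * (-4)
1) -1 - 5 * h^2+h^4 * (-4)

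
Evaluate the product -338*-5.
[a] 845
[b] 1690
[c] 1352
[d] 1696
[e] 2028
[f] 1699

-338 * -5 = 1690
b) 1690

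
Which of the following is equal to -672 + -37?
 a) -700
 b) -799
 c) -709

-672 + -37 = -709
c) -709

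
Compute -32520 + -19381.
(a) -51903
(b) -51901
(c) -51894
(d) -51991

-32520 + -19381 = -51901
b) -51901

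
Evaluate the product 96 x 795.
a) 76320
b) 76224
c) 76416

96 * 795 = 76320
a) 76320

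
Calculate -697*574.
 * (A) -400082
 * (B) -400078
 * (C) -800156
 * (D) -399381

-697 * 574 = -400078
B) -400078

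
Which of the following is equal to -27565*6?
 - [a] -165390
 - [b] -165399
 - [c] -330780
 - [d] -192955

-27565 * 6 = -165390
a) -165390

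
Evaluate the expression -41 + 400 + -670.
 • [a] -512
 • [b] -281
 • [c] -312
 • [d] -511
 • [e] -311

First: -41 + 400 = 359
Then: 359 + -670 = -311
e) -311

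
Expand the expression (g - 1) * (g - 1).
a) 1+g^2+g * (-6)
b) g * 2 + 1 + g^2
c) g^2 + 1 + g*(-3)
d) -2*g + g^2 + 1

Expanding (g - 1) * (g - 1):
= -2*g + g^2 + 1
d) -2*g + g^2 + 1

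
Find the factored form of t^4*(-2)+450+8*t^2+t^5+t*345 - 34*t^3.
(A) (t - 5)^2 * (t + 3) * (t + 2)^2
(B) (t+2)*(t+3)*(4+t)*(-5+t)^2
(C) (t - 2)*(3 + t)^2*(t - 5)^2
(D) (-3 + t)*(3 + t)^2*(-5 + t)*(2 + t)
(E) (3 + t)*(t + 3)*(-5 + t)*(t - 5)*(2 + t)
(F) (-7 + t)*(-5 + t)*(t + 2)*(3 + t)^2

We need to factor t^4*(-2)+450+8*t^2+t^5+t*345 - 34*t^3.
The factored form is (3 + t)*(t + 3)*(-5 + t)*(t - 5)*(2 + t).
E) (3 + t)*(t + 3)*(-5 + t)*(t - 5)*(2 + t)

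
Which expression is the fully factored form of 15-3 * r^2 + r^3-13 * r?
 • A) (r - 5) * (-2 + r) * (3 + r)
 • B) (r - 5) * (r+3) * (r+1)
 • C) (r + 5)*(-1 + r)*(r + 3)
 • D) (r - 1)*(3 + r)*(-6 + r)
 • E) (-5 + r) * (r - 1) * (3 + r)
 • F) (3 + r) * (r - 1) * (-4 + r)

We need to factor 15-3 * r^2 + r^3-13 * r.
The factored form is (-5 + r) * (r - 1) * (3 + r).
E) (-5 + r) * (r - 1) * (3 + r)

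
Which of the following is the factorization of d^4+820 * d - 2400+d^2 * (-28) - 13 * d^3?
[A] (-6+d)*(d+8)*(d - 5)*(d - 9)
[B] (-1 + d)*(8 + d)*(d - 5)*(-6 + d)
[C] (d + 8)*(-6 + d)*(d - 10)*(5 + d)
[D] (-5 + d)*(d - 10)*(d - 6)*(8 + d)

We need to factor d^4+820 * d - 2400+d^2 * (-28) - 13 * d^3.
The factored form is (-5 + d)*(d - 10)*(d - 6)*(8 + d).
D) (-5 + d)*(d - 10)*(d - 6)*(8 + d)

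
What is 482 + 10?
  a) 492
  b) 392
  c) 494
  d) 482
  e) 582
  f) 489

482 + 10 = 492
a) 492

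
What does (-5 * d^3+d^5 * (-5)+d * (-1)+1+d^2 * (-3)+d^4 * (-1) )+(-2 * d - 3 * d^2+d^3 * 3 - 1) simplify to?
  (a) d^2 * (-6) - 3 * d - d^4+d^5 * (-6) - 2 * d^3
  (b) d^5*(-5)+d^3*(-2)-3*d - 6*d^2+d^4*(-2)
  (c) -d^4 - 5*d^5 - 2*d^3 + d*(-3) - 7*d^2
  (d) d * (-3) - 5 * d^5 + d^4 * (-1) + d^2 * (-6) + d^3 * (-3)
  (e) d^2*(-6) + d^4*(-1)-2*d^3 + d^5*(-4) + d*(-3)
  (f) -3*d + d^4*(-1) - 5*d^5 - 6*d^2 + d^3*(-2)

Adding the polynomials and combining like terms:
(-5*d^3 + d^5*(-5) + d*(-1) + 1 + d^2*(-3) + d^4*(-1)) + (-2*d - 3*d^2 + d^3*3 - 1)
= -3*d + d^4*(-1) - 5*d^5 - 6*d^2 + d^3*(-2)
f) -3*d + d^4*(-1) - 5*d^5 - 6*d^2 + d^3*(-2)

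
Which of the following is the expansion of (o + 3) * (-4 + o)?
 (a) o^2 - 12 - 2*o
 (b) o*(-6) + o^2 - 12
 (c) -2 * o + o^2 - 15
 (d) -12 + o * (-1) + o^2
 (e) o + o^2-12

Expanding (o + 3) * (-4 + o):
= -12 + o * (-1) + o^2
d) -12 + o * (-1) + o^2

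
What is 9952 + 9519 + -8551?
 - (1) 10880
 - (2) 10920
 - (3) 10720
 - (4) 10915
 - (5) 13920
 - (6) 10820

First: 9952 + 9519 = 19471
Then: 19471 + -8551 = 10920
2) 10920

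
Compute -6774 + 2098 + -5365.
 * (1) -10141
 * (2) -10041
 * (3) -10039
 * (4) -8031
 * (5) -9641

First: -6774 + 2098 = -4676
Then: -4676 + -5365 = -10041
2) -10041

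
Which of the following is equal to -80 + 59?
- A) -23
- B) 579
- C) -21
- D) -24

-80 + 59 = -21
C) -21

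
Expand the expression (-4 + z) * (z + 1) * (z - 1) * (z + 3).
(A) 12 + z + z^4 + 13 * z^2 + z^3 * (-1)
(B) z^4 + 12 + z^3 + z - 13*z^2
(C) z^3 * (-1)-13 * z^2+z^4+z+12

Expanding (-4 + z) * (z + 1) * (z - 1) * (z + 3):
= z^3 * (-1)-13 * z^2+z^4+z+12
C) z^3 * (-1)-13 * z^2+z^4+z+12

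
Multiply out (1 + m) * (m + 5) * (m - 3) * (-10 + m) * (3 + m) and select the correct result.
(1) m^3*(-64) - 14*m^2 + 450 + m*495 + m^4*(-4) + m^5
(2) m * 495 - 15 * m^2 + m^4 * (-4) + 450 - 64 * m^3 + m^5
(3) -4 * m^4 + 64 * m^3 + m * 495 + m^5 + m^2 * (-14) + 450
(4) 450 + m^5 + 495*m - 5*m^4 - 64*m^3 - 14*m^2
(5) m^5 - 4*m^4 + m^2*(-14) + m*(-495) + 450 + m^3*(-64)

Expanding (1 + m) * (m + 5) * (m - 3) * (-10 + m) * (3 + m):
= m^3*(-64) - 14*m^2 + 450 + m*495 + m^4*(-4) + m^5
1) m^3*(-64) - 14*m^2 + 450 + m*495 + m^4*(-4) + m^5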